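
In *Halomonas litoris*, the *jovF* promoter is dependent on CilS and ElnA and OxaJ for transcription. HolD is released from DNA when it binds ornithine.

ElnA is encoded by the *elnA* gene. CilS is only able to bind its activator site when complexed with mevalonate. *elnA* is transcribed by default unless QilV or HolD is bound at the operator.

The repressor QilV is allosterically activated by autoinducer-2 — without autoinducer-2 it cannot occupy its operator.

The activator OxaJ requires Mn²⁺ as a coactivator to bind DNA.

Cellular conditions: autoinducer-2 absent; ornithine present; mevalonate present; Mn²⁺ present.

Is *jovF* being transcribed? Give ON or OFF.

Mevalonate is present, so CilS is active.
Autoinducer-2 is absent, so QilV is inactive.
Ornithine is present, so HolD is inactive.
With no repressor bound, *elnA* is transcribed.
So ElnA is produced and active.
Mn²⁺ is present, so OxaJ is active.
No repressor is bound and CilS and ElnA and OxaJ are active, so *jovF* is transcribed.

ON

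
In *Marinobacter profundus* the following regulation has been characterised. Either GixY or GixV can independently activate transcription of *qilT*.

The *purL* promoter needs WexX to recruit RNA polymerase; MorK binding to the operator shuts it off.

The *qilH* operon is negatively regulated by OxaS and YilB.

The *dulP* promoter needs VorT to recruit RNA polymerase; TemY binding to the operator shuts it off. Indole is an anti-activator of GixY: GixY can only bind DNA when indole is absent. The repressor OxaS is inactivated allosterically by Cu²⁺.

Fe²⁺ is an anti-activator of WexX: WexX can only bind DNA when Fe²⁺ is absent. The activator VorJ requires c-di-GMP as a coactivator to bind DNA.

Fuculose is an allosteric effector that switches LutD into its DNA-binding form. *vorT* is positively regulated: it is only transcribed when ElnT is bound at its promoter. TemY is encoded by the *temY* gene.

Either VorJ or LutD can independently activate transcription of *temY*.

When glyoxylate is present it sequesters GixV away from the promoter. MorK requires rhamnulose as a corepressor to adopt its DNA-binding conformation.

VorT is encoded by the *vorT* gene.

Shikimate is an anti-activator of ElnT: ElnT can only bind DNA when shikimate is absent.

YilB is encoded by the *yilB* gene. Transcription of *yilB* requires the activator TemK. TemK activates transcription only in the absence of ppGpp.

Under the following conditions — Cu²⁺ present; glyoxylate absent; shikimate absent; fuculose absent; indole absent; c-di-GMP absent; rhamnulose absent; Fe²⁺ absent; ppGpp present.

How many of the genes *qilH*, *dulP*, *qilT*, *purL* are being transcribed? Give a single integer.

Cu²⁺ is present, so OxaS is inactive.
ppGpp is present, so TemK is inactive.
Required activator TemK is absent, so *yilB* is not transcribed.
So YilB is not produced.
With no repressor bound, *qilH* is transcribed.
→ *qilH* is ON.
c-di-GMP is absent, so VorJ is inactive.
Fuculose is absent, so LutD is inactive.
No activator is available at the *temY* promoter, so *temY* is not transcribed.
So TemY is not produced.
Shikimate is absent, so ElnT is active.
No repressor is bound and ElnT is active, so *vorT* is transcribed.
So VorT is produced and active.
No repressor is bound and VorT is active, so *dulP* is transcribed.
→ *dulP* is ON.
Indole is absent, so GixY is active.
Glyoxylate is absent, so GixV is active.
Activator GixY is present, so *qilT* is transcribed.
→ *qilT* is ON.
Rhamnulose is absent, so MorK is inactive.
Fe²⁺ is absent, so WexX is active.
No repressor is bound and WexX is active, so *purL* is transcribed.
→ *purL* is ON.
4 of the 4 genes are transcribed.

4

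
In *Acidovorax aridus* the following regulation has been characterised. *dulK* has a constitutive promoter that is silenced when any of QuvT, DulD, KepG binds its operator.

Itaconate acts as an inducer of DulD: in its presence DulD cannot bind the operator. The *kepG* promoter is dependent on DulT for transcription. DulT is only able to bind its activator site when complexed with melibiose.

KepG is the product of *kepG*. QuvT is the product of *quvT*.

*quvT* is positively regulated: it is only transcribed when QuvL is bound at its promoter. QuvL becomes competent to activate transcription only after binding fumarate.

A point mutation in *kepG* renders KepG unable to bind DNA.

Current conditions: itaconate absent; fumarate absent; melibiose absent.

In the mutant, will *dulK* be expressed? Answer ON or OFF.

Fumarate is absent, so QuvL is inactive.
Required activator QuvL is absent, so *quvT* is not transcribed.
So QuvT is not produced.
Itaconate is absent, so DulD is active.
KepG is non-functional in this strain, so it has no effect.
With repressor DulD bound, *dulK* is not transcribed.

OFF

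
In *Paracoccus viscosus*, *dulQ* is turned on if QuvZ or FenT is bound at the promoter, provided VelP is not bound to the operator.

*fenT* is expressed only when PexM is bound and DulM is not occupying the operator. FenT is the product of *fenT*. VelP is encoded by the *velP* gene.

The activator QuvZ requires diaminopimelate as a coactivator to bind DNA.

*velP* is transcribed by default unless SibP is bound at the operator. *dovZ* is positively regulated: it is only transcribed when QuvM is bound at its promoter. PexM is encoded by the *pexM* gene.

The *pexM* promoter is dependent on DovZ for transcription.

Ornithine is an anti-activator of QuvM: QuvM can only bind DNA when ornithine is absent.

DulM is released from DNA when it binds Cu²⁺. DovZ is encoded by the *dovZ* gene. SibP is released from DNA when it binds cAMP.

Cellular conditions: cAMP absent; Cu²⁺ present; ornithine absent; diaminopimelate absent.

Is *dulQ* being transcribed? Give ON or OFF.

Diaminopimelate is absent, so QuvZ is inactive.
Ornithine is absent, so QuvM is active.
No repressor is bound and QuvM is active, so *dovZ* is transcribed.
So DovZ is produced and active.
No repressor is bound and DovZ is active, so *pexM* is transcribed.
So PexM is produced and active.
Cu²⁺ is present, so DulM is inactive.
No repressor is bound and PexM is active, so *fenT* is transcribed.
So FenT is produced and active.
cAMP is absent, so SibP is active.
With repressor SibP bound, *velP* is not transcribed.
So VelP is not produced.
Activator FenT is present, so *dulQ* is transcribed.

ON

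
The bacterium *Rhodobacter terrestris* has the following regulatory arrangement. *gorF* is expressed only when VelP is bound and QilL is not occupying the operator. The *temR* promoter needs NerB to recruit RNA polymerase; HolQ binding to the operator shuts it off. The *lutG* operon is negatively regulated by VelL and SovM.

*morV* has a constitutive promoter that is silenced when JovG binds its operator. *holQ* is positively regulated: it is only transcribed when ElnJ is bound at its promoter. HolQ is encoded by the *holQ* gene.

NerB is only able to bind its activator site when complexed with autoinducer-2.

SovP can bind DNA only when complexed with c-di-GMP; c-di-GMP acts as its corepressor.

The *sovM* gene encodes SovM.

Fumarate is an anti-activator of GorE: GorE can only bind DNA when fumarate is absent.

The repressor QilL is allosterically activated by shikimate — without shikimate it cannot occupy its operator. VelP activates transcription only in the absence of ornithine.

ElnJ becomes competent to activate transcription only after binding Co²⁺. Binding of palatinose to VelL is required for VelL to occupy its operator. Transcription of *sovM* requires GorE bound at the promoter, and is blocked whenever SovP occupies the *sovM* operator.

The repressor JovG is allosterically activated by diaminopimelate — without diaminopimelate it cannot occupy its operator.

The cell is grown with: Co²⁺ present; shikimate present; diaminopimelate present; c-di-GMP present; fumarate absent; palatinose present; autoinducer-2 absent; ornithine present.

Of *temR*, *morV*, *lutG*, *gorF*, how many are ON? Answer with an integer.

Co²⁺ is present, so ElnJ is active.
No repressor is bound and ElnJ is active, so *holQ* is transcribed.
So HolQ is produced and active.
Autoinducer-2 is absent, so NerB is inactive.
With repressor HolQ bound, *temR* is not transcribed.
→ *temR* is OFF.
Diaminopimelate is present, so JovG is active.
With repressor JovG bound, *morV* is not transcribed.
→ *morV* is OFF.
Palatinose is present, so VelL is active.
Fumarate is absent, so GorE is active.
c-di-GMP is present, so SovP is active.
With repressor SovP bound, *sovM* is not transcribed.
So SovM is not produced.
With repressor VelL bound, *lutG* is not transcribed.
→ *lutG* is OFF.
Ornithine is present, so VelP is inactive.
Shikimate is present, so QilL is active.
With repressor QilL bound, *gorF* is not transcribed.
→ *gorF* is OFF.
0 of the 4 genes are transcribed.

0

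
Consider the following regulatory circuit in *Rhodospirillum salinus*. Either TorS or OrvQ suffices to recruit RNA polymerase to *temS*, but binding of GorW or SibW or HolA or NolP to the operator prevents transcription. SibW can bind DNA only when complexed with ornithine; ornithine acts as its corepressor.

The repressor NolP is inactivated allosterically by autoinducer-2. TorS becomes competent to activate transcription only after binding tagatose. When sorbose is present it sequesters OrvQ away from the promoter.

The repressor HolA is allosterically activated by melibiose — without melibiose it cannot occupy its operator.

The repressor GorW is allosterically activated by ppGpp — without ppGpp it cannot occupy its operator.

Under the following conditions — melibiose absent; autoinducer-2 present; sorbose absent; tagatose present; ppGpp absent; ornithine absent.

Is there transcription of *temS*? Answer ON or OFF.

Tagatose is present, so TorS is active.
ppGpp is absent, so GorW is inactive.
Ornithine is absent, so SibW is inactive.
Melibiose is absent, so HolA is inactive.
Autoinducer-2 is present, so NolP is inactive.
Sorbose is absent, so OrvQ is active.
Activator TorS is present, so *temS* is transcribed.

ON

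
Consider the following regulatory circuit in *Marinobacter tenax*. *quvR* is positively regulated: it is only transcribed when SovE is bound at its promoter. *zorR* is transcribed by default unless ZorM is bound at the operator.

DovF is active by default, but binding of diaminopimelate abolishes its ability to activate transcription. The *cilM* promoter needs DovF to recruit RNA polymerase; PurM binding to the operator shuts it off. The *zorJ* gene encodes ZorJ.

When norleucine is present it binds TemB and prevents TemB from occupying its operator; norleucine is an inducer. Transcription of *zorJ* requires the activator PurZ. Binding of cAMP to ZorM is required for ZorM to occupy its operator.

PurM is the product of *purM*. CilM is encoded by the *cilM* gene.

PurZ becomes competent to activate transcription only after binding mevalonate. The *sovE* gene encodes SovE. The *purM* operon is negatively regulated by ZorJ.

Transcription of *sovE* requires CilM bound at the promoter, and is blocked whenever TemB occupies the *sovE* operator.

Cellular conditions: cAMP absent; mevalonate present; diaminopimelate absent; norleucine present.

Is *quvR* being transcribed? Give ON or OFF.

ON

Mevalonate is present, so PurZ is active.
No repressor is bound and PurZ is active, so *zorJ* is transcribed.
So ZorJ is produced and active.
With repressor ZorJ bound, *purM* is not transcribed.
So PurM is not produced.
Diaminopimelate is absent, so DovF is active.
No repressor is bound and DovF is active, so *cilM* is transcribed.
So CilM is produced and active.
Norleucine is present, so TemB is inactive.
No repressor is bound and CilM is active, so *sovE* is transcribed.
So SovE is produced and active.
No repressor is bound and SovE is active, so *quvR* is transcribed.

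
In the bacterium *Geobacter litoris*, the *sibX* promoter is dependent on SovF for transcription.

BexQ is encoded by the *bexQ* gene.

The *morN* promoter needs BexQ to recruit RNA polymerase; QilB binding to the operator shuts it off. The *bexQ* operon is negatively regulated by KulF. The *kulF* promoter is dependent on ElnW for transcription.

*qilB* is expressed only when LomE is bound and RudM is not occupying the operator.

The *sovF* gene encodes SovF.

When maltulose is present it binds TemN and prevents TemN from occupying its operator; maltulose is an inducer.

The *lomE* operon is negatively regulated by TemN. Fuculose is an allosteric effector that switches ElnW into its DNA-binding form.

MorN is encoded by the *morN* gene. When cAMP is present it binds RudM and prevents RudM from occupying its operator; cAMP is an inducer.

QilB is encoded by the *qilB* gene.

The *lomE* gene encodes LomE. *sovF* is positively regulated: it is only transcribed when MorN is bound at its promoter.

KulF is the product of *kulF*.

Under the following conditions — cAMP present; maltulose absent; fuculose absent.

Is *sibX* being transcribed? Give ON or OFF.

ON

Fuculose is absent, so ElnW is inactive.
Required activator ElnW is absent, so *kulF* is not transcribed.
So KulF is not produced.
With no repressor bound, *bexQ* is transcribed.
So BexQ is produced and active.
Maltulose is absent, so TemN is active.
With repressor TemN bound, *lomE* is not transcribed.
So LomE is not produced.
cAMP is present, so RudM is inactive.
Required activator LomE is absent, so *qilB* is not transcribed.
So QilB is not produced.
No repressor is bound and BexQ is active, so *morN* is transcribed.
So MorN is produced and active.
No repressor is bound and MorN is active, so *sovF* is transcribed.
So SovF is produced and active.
No repressor is bound and SovF is active, so *sibX* is transcribed.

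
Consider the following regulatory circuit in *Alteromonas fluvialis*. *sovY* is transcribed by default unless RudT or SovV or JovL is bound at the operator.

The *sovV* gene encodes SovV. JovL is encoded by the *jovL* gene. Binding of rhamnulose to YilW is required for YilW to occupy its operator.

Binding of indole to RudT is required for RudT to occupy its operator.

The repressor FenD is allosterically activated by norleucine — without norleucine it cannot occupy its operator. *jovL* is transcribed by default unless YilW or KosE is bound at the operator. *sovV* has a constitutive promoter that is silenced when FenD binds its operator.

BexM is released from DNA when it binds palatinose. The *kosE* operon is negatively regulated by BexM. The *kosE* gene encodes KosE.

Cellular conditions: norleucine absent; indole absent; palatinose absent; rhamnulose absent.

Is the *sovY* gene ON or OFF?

Indole is absent, so RudT is inactive.
Norleucine is absent, so FenD is inactive.
With no repressor bound, *sovV* is transcribed.
So SovV is produced and active.
Rhamnulose is absent, so YilW is inactive.
Palatinose is absent, so BexM is active.
With repressor BexM bound, *kosE* is not transcribed.
So KosE is not produced.
With no repressor bound, *jovL* is transcribed.
So JovL is produced and active.
With repressor SovV bound, *sovY* is not transcribed.

OFF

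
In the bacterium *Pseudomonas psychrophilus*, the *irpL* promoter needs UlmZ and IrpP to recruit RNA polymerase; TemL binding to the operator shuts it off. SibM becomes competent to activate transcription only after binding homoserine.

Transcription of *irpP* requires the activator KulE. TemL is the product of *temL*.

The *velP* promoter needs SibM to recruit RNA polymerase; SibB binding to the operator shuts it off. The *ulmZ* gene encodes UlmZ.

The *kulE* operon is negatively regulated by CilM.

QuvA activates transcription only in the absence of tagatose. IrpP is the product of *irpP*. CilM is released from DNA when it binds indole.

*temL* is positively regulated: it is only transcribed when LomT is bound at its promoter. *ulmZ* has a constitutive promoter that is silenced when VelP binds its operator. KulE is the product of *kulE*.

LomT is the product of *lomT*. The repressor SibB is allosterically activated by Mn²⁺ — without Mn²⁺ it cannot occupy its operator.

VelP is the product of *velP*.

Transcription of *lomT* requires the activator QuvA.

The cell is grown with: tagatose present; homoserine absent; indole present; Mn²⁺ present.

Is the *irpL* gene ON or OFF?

Tagatose is present, so QuvA is inactive.
Required activator QuvA is absent, so *lomT* is not transcribed.
So LomT is not produced.
Required activator LomT is absent, so *temL* is not transcribed.
So TemL is not produced.
Mn²⁺ is present, so SibB is active.
Homoserine is absent, so SibM is inactive.
With repressor SibB bound, *velP* is not transcribed.
So VelP is not produced.
With no repressor bound, *ulmZ* is transcribed.
So UlmZ is produced and active.
Indole is present, so CilM is inactive.
With no repressor bound, *kulE* is transcribed.
So KulE is produced and active.
No repressor is bound and KulE is active, so *irpP* is transcribed.
So IrpP is produced and active.
No repressor is bound and UlmZ and IrpP are active, so *irpL* is transcribed.

ON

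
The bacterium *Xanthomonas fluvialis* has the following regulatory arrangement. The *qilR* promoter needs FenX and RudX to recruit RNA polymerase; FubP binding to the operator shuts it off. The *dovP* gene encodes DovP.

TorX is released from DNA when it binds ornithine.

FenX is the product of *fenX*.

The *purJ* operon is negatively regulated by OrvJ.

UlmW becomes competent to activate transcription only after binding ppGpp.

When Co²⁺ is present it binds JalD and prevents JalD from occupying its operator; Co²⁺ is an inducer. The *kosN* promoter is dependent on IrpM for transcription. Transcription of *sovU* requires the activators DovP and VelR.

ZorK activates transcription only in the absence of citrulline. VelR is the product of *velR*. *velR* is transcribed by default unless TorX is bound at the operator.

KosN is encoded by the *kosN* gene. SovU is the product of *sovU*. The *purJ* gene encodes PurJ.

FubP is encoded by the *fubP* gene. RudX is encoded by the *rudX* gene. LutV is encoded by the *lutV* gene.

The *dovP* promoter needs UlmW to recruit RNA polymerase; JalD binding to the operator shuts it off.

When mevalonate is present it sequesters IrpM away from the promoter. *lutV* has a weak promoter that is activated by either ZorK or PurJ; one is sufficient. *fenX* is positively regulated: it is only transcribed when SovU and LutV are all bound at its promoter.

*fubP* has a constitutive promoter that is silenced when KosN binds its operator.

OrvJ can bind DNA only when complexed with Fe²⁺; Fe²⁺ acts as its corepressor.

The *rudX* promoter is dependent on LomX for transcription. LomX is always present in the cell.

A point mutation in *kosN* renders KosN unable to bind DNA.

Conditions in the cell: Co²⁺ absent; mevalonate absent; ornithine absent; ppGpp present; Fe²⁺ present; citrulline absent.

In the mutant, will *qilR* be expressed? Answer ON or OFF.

OFF

Co²⁺ is absent, so JalD is active.
ppGpp is present, so UlmW is active.
With repressor JalD bound, *dovP* is not transcribed.
So DovP is not produced.
Ornithine is absent, so TorX is active.
With repressor TorX bound, *velR* is not transcribed.
So VelR is not produced.
Required activator DovP is absent, so *sovU* is not transcribed.
So SovU is not produced.
Citrulline is absent, so ZorK is active.
Fe²⁺ is present, so OrvJ is active.
With repressor OrvJ bound, *purJ* is not transcribed.
So PurJ is not produced.
Activator ZorK is present, so *lutV* is transcribed.
So LutV is produced and active.
Required activator SovU is absent, so *fenX* is not transcribed.
So FenX is not produced.
KosN is non-functional in this strain, so it has no effect.
With no repressor bound, *fubP* is transcribed.
So FubP is produced and active.
LomX is produced constitutively and is active.
No repressor is bound and LomX is active, so *rudX* is transcribed.
So RudX is produced and active.
With repressor FubP bound, *qilR* is not transcribed.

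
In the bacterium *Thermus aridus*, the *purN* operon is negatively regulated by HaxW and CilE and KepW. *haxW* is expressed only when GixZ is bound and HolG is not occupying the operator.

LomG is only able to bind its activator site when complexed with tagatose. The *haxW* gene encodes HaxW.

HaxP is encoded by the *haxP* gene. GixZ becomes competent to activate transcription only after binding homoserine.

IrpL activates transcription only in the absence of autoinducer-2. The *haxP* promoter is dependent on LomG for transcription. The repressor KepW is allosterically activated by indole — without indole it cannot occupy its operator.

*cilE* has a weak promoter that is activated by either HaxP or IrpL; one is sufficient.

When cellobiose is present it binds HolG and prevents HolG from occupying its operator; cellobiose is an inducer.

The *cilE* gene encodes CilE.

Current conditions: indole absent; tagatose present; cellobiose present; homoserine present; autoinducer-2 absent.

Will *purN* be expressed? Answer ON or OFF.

OFF

Homoserine is present, so GixZ is active.
Cellobiose is present, so HolG is inactive.
No repressor is bound and GixZ is active, so *haxW* is transcribed.
So HaxW is produced and active.
Tagatose is present, so LomG is active.
No repressor is bound and LomG is active, so *haxP* is transcribed.
So HaxP is produced and active.
Autoinducer-2 is absent, so IrpL is active.
Activator HaxP is present, so *cilE* is transcribed.
So CilE is produced and active.
Indole is absent, so KepW is inactive.
With repressor HaxW bound, *purN* is not transcribed.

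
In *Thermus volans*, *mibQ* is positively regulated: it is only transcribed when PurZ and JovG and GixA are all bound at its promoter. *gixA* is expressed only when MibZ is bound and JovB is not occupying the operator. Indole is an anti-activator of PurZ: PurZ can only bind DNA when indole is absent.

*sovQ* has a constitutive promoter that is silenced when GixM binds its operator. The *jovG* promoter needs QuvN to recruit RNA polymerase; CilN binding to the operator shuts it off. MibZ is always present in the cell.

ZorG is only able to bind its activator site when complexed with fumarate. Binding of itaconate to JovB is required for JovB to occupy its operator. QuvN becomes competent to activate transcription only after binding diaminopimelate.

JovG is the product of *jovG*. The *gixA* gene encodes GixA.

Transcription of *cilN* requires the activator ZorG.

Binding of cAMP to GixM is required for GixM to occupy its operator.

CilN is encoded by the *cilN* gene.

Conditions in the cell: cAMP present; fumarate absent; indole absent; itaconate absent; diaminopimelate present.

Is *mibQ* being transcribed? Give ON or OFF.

ON

Indole is absent, so PurZ is active.
Fumarate is absent, so ZorG is inactive.
Required activator ZorG is absent, so *cilN* is not transcribed.
So CilN is not produced.
Diaminopimelate is present, so QuvN is active.
No repressor is bound and QuvN is active, so *jovG* is transcribed.
So JovG is produced and active.
Itaconate is absent, so JovB is inactive.
MibZ is produced constitutively and is active.
No repressor is bound and MibZ is active, so *gixA* is transcribed.
So GixA is produced and active.
No repressor is bound and PurZ and JovG and GixA are active, so *mibQ* is transcribed.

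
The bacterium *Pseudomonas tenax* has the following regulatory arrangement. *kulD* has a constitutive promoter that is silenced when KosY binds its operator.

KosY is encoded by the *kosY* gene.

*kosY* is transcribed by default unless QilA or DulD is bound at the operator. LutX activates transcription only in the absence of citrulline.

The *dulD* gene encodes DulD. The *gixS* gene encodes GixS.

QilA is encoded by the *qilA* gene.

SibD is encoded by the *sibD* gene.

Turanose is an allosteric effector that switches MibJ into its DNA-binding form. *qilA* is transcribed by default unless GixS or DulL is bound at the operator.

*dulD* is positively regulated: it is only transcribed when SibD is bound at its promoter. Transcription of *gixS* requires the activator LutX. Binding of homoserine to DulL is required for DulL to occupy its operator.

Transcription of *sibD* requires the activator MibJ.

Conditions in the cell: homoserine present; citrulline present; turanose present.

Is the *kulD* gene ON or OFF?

ON

Citrulline is present, so LutX is inactive.
Required activator LutX is absent, so *gixS* is not transcribed.
So GixS is not produced.
Homoserine is present, so DulL is active.
With repressor DulL bound, *qilA* is not transcribed.
So QilA is not produced.
Turanose is present, so MibJ is active.
No repressor is bound and MibJ is active, so *sibD* is transcribed.
So SibD is produced and active.
No repressor is bound and SibD is active, so *dulD* is transcribed.
So DulD is produced and active.
With repressor DulD bound, *kosY* is not transcribed.
So KosY is not produced.
With no repressor bound, *kulD* is transcribed.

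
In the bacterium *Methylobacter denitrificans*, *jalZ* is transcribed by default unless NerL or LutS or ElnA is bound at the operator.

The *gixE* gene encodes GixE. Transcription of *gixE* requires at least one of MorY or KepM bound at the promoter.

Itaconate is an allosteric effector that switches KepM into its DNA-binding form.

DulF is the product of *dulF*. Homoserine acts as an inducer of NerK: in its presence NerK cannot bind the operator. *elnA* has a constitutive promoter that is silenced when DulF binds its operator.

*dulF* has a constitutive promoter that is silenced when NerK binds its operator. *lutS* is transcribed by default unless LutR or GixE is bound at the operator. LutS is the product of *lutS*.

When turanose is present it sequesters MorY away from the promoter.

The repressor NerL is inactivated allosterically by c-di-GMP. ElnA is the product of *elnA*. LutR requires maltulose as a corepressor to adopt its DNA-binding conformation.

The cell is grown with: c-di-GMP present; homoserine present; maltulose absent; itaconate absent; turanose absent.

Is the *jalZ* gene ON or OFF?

c-di-GMP is present, so NerL is inactive.
Maltulose is absent, so LutR is inactive.
Turanose is absent, so MorY is active.
Itaconate is absent, so KepM is inactive.
Activator MorY is present, so *gixE* is transcribed.
So GixE is produced and active.
With repressor GixE bound, *lutS* is not transcribed.
So LutS is not produced.
Homoserine is present, so NerK is inactive.
With no repressor bound, *dulF* is transcribed.
So DulF is produced and active.
With repressor DulF bound, *elnA* is not transcribed.
So ElnA is not produced.
With no repressor bound, *jalZ* is transcribed.

ON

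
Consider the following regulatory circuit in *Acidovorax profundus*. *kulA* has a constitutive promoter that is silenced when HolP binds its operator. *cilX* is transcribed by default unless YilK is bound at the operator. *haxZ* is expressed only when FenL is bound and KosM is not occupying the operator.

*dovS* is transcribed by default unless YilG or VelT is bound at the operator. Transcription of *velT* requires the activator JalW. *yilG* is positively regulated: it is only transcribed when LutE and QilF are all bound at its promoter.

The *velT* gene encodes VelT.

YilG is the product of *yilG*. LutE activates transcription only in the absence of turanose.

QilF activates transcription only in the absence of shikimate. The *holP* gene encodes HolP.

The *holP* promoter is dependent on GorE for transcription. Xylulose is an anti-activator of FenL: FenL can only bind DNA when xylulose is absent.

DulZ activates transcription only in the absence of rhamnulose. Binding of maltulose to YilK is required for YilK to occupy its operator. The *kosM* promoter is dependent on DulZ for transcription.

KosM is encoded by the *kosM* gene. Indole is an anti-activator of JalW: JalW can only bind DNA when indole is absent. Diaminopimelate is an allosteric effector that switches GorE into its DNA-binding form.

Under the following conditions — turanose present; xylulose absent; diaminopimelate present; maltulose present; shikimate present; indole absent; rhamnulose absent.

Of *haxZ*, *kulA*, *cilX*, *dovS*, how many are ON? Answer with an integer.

Rhamnulose is absent, so DulZ is active.
No repressor is bound and DulZ is active, so *kosM* is transcribed.
So KosM is produced and active.
Xylulose is absent, so FenL is active.
With repressor KosM bound, *haxZ* is not transcribed.
→ *haxZ* is OFF.
Diaminopimelate is present, so GorE is active.
No repressor is bound and GorE is active, so *holP* is transcribed.
So HolP is produced and active.
With repressor HolP bound, *kulA* is not transcribed.
→ *kulA* is OFF.
Maltulose is present, so YilK is active.
With repressor YilK bound, *cilX* is not transcribed.
→ *cilX* is OFF.
Turanose is present, so LutE is inactive.
Shikimate is present, so QilF is inactive.
Required activator LutE is absent, so *yilG* is not transcribed.
So YilG is not produced.
Indole is absent, so JalW is active.
No repressor is bound and JalW is active, so *velT* is transcribed.
So VelT is produced and active.
With repressor VelT bound, *dovS* is not transcribed.
→ *dovS* is OFF.
0 of the 4 genes are transcribed.

0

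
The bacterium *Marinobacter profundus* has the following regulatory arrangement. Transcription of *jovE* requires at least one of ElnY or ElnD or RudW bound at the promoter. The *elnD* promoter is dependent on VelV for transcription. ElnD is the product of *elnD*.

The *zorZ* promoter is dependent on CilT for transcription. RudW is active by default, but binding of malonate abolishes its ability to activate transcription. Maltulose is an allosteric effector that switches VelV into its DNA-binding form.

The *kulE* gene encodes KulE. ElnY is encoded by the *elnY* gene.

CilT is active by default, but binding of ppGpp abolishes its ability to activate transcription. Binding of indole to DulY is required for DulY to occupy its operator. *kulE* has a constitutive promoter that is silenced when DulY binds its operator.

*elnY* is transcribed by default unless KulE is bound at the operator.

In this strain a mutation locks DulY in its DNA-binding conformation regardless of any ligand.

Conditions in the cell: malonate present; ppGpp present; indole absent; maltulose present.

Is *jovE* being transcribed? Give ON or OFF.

ON

DulY is constitutively active in this strain.
With repressor DulY bound, *kulE* is not transcribed.
So KulE is not produced.
With no repressor bound, *elnY* is transcribed.
So ElnY is produced and active.
Maltulose is present, so VelV is active.
No repressor is bound and VelV is active, so *elnD* is transcribed.
So ElnD is produced and active.
Malonate is present, so RudW is inactive.
Activator ElnY is present, so *jovE* is transcribed.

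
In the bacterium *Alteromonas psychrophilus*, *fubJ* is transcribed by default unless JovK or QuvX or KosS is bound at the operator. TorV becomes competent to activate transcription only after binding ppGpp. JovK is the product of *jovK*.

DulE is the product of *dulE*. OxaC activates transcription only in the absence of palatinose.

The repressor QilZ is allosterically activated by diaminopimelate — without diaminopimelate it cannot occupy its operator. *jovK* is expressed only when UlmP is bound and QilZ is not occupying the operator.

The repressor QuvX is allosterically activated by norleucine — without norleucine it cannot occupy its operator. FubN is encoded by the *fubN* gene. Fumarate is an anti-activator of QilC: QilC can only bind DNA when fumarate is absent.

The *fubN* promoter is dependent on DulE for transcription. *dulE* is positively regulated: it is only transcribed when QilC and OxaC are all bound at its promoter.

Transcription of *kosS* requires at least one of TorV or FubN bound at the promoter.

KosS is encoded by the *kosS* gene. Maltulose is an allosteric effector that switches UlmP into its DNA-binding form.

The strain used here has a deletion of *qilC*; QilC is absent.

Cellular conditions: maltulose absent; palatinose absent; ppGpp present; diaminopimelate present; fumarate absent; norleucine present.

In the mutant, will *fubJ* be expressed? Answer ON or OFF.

OFF

Diaminopimelate is present, so QilZ is active.
Maltulose is absent, so UlmP is inactive.
With repressor QilZ bound, *jovK* is not transcribed.
So JovK is not produced.
Norleucine is present, so QuvX is active.
ppGpp is present, so TorV is active.
QilC is non-functional in this strain, so it has no effect.
Palatinose is absent, so OxaC is active.
Required activator QilC is absent, so *dulE* is not transcribed.
So DulE is not produced.
Required activator DulE is absent, so *fubN* is not transcribed.
So FubN is not produced.
Activator TorV is present, so *kosS* is transcribed.
So KosS is produced and active.
With repressor QuvX bound, *fubJ* is not transcribed.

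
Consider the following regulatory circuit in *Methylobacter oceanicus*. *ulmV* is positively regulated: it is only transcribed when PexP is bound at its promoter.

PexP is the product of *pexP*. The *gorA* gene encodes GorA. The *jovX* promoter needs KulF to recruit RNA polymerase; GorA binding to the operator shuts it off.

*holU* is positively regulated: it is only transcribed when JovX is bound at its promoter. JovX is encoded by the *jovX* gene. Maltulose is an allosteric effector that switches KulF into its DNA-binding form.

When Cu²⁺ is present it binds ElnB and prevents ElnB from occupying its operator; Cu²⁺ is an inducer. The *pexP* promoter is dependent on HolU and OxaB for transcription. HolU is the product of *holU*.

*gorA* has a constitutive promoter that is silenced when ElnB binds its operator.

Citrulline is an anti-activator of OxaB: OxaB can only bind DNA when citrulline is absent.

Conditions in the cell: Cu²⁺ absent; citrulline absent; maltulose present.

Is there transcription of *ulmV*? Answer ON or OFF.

Cu²⁺ is absent, so ElnB is active.
With repressor ElnB bound, *gorA* is not transcribed.
So GorA is not produced.
Maltulose is present, so KulF is active.
No repressor is bound and KulF is active, so *jovX* is transcribed.
So JovX is produced and active.
No repressor is bound and JovX is active, so *holU* is transcribed.
So HolU is produced and active.
Citrulline is absent, so OxaB is active.
No repressor is bound and HolU and OxaB are active, so *pexP* is transcribed.
So PexP is produced and active.
No repressor is bound and PexP is active, so *ulmV* is transcribed.

ON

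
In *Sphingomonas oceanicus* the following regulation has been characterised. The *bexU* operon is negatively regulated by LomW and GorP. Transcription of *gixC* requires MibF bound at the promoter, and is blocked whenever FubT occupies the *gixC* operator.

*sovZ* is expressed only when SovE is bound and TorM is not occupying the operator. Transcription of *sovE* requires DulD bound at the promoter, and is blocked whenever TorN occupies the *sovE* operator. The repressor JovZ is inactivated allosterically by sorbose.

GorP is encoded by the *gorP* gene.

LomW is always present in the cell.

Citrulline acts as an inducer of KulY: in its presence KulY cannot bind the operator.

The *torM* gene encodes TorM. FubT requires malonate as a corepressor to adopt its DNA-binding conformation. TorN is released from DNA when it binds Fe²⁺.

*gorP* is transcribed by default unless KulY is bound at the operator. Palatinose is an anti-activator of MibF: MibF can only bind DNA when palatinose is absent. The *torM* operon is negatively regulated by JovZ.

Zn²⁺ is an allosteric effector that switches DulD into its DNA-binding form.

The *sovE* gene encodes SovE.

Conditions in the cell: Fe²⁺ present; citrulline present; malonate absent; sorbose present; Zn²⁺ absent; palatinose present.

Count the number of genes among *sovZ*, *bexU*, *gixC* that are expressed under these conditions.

Fe²⁺ is present, so TorN is inactive.
Zn²⁺ is absent, so DulD is inactive.
Required activator DulD is absent, so *sovE* is not transcribed.
So SovE is not produced.
Sorbose is present, so JovZ is inactive.
With no repressor bound, *torM* is transcribed.
So TorM is produced and active.
With repressor TorM bound, *sovZ* is not transcribed.
→ *sovZ* is OFF.
LomW is produced constitutively and is active.
Citrulline is present, so KulY is inactive.
With no repressor bound, *gorP* is transcribed.
So GorP is produced and active.
With repressor LomW bound, *bexU* is not transcribed.
→ *bexU* is OFF.
Palatinose is present, so MibF is inactive.
Malonate is absent, so FubT is inactive.
Required activator MibF is absent, so *gixC* is not transcribed.
→ *gixC* is OFF.
0 of the 3 genes are transcribed.

0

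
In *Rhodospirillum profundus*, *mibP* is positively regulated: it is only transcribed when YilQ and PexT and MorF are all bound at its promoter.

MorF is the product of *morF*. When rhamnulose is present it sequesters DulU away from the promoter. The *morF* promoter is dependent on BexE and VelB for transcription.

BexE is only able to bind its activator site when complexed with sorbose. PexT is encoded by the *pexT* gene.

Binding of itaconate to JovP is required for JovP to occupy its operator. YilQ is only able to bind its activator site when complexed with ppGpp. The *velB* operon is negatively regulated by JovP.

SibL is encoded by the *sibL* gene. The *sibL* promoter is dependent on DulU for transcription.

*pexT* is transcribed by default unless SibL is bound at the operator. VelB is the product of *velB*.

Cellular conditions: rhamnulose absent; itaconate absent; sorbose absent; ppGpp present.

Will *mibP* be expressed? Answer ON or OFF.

OFF

ppGpp is present, so YilQ is active.
Rhamnulose is absent, so DulU is active.
No repressor is bound and DulU is active, so *sibL* is transcribed.
So SibL is produced and active.
With repressor SibL bound, *pexT* is not transcribed.
So PexT is not produced.
Sorbose is absent, so BexE is inactive.
Itaconate is absent, so JovP is inactive.
With no repressor bound, *velB* is transcribed.
So VelB is produced and active.
Required activator BexE is absent, so *morF* is not transcribed.
So MorF is not produced.
Required activator PexT is absent, so *mibP* is not transcribed.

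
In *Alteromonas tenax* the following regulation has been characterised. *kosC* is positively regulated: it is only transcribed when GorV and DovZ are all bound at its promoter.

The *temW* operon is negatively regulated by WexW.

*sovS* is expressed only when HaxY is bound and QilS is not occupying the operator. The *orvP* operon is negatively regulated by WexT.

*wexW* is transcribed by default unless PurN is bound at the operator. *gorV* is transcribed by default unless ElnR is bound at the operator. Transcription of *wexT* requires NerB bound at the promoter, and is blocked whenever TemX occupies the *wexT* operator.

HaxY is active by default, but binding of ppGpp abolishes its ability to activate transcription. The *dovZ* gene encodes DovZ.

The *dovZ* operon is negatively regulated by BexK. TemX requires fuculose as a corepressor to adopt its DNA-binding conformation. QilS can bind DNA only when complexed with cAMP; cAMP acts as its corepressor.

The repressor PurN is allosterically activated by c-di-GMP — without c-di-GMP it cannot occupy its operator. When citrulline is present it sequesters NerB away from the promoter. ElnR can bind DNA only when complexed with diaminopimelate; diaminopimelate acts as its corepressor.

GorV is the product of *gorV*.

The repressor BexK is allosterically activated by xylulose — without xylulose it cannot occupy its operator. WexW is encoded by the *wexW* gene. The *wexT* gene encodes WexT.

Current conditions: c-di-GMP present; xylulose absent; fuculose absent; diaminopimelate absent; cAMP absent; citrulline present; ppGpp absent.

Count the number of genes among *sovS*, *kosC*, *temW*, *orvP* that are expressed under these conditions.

cAMP is absent, so QilS is inactive.
ppGpp is absent, so HaxY is active.
No repressor is bound and HaxY is active, so *sovS* is transcribed.
→ *sovS* is ON.
Diaminopimelate is absent, so ElnR is inactive.
With no repressor bound, *gorV* is transcribed.
So GorV is produced and active.
Xylulose is absent, so BexK is inactive.
With no repressor bound, *dovZ* is transcribed.
So DovZ is produced and active.
No repressor is bound and GorV and DovZ are active, so *kosC* is transcribed.
→ *kosC* is ON.
c-di-GMP is present, so PurN is active.
With repressor PurN bound, *wexW* is not transcribed.
So WexW is not produced.
With no repressor bound, *temW* is transcribed.
→ *temW* is ON.
Fuculose is absent, so TemX is inactive.
Citrulline is present, so NerB is inactive.
Required activator NerB is absent, so *wexT* is not transcribed.
So WexT is not produced.
With no repressor bound, *orvP* is transcribed.
→ *orvP* is ON.
4 of the 4 genes are transcribed.

4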